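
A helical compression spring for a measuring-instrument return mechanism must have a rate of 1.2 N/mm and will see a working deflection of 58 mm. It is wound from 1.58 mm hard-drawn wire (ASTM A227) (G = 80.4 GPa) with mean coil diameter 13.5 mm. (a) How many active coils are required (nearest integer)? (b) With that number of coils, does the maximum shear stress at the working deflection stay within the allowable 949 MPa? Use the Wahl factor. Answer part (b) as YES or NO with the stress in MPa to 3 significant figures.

(a) 21 coils; (b) YES, τ_max = 718 MPa

N_a = Gd⁴/(8D³k) = (80.4×10³)(1.58⁴)/(8·13.5³·1.2) = 21.21 → N_a = 21
Actual rate k = Gd⁴/(8D³·21) = 1.2122 N/mm
Working load F = kδ = 1.2122·58 = 70.308 N
C = 13.5/1.58 = 8.5443; K_W = (4C−1)/(4C−4)+0.615/C = 1.1714
τ_max = K_W·8FD/(πd³) = 1.1714·612.78 = 717.8 MPa
τ_max ≤ 949 MPa → acceptable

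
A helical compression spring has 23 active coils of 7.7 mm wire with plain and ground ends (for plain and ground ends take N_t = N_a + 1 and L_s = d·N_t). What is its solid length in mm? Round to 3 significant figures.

185 mm

plain and ground ends: N_t = N_a + 1 = 23 + 1 = 24
L_s = d·N_t = 7.7 × 24 = 184.8 mm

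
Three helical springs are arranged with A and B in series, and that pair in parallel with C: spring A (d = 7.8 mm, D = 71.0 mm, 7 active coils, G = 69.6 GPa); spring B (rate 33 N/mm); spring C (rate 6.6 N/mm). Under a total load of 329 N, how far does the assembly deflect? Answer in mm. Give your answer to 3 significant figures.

k_A = Gd⁴/(8D³N_a) = (69.6×10³)(7.8⁴)/(8·71.0³·7) = 12.854 N/mm
Springs A,B series: k_AB = 1/(1/12.854+1/33) = 9.2505 N/mm; parallel with C: k_eq = 9.2505+6.6 = 15.85 N/mm
δ = F/k_eq = 329/15.85 = 20.756 mm

20.8 mm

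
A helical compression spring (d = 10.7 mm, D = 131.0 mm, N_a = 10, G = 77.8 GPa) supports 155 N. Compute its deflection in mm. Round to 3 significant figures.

k = Gd⁴/(8D³N_a) = (77.8×10³)(10.7⁴)/(8·131.0³·10) = 5.6704 N/mm
δ = F/k = 155 / 5.6704 = 27.335 mm

27.3 mm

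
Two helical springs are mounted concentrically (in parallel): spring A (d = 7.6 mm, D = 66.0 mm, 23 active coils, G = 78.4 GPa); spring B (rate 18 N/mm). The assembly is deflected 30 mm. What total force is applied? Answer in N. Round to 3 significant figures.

688 N

k_A = Gd⁴/(8D³N_a) = (78.4×10³)(7.6⁴)/(8·66.0³·23) = 4.9445 N/mm
Parallel: k_eq = 4.9445 + 18 = 22.944 N/mm
F = k_eq·δ = 22.944·30 = 688.33 N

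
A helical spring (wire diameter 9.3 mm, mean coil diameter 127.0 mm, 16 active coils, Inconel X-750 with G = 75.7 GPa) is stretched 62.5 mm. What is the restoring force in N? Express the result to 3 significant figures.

k = Gd⁴/(8D³N_a) = (75.7×10³)(9.3⁴)/(8·127.0³·16) = 2.1598 N/mm
F = k·δ = 2.1598 × 62.5 = 134.99 N

135 N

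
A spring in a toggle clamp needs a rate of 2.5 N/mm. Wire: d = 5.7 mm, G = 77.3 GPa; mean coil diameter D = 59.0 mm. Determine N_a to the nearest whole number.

N_a = Gd⁴/(8D³k) = (77.3×10³ × 5.7⁴)/(8 × 59.0³ × 2.5)
    = 8.15979e+07 / 4.10758e+06 = 19.87 → 20 coils

20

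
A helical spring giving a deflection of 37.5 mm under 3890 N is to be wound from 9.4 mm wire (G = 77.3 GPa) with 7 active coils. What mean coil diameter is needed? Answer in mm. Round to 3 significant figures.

Required rate k = F/δ = 3890/37.5 = 103.73 N/mm
D = (Gd⁴/(8N_a·k))^(1/3) = (77.3×10³·9.4⁴/(8·7·103.73))^(1/3)
  = (103893)^(1/3) = 47.0105 mm

47.0 mm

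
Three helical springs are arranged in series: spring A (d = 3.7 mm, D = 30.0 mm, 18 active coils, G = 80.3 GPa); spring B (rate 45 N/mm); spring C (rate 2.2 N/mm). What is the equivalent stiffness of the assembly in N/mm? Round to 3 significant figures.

1.36 N/mm

k_A = Gd⁴/(8D³N_a) = (80.3×10³)(3.7⁴)/(8·30.0³·18) = 3.8708 N/mm
Series: 1/k_eq = 1/3.8708 + 1/45 + 1/2.2 = 0.73511; k_eq = 1.3603 N/mm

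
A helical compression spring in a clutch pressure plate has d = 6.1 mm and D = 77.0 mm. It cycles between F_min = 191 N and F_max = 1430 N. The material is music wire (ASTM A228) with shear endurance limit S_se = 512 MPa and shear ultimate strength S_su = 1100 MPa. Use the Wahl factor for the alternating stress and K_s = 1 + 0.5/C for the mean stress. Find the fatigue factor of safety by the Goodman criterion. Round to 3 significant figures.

C = D/d = 77.0/6.1 = 12.6230; K_W = (4C−1)/(4C−4)+0.615/C = 1.1132; K_s = 1+0.5/C = 1.0396
F_a = (F_max−F_min)/2 = 619.5 N; F_m = (F_max+F_min)/2 = 810.5 N
τ_a = K_W·8F_aD/(πd³) = 1.1132 × 535.16 = 595.76 MPa
τ_m = K_s·8F_mD/(πd³) = 1.0396 × 700.16 = 727.89 MPa
Goodman: 1/n_f = τ_a/S_se + τ_m/S_su = 595.76/512 + 727.89/1100 = 1.16360 + 0.66172 = 1.8253
n_f = 1/1.8253 = 0.5478

0.548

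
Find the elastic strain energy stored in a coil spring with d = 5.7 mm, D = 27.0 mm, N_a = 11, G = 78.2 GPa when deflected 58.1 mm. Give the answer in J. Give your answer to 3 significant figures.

k = Gd⁴/(8D³N_a) = (78.2×10³)(5.7⁴)/(8·27.0³·11) = 47.658 N/mm
U = ½kδ² = 0.5 × 47.658 × 58.1² = 80437 N·mm = 80.437 J

80.4 J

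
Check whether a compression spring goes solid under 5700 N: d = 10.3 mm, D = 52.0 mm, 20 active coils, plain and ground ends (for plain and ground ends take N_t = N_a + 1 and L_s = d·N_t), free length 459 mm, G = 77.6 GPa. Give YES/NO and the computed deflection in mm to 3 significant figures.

NO, δ = 147 mm

k = Gd⁴/(8D³N_a) = (77.6×10³)(10.3⁴)/(8·52.0³·20) = 38.822 N/mm
N_t = 21; L_s = 10.3·21 = 216.3 mm; δ_solid = L₀ − L_s = 459 − 216.3 = 242.7 mm
δ = F/k = 5700/38.822 = 146.82 mm
δ < δ_solid → spring does not go solid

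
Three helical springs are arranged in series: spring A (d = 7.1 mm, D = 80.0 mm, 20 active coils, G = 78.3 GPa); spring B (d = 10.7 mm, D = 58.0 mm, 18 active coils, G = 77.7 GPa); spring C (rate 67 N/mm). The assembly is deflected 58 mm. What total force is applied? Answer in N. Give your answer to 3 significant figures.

128 N

k_A = Gd⁴/(8D³N_a) = (78.3×10³)(7.1⁴)/(8·80.0³·20) = 2.4289 N/mm
k_B = Gd⁴/(8D³N_a) = (77.7×10³)(10.7⁴)/(8·58.0³·18) = 36.25 N/mm
Series: 1/k_eq = 1/2.4289 + 1/36.25 + 1/67 = 0.45422; k_eq = 2.2016 N/mm
F = k_eq·δ = 2.2016·58 = 127.69 N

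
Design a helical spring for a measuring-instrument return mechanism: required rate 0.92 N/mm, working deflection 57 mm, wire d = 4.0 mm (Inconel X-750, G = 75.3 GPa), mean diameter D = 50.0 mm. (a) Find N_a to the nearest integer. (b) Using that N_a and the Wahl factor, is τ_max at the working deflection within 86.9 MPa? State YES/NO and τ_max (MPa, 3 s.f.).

(a) 21 coils; (b) NO, τ_max = 116 MPa

N_a = Gd⁴/(8D³k) = (75.3×10³)(4.0⁴)/(8·50.0³·0.92) = 20.95 → N_a = 21
Actual rate k = Gd⁴/(8D³·21) = 0.91794 N/mm
Working load F = kδ = 0.91794·57 = 52.323 N
C = 50.0/4.0 = 12.5000; K_W = (4C−1)/(4C−4)+0.615/C = 1.1144
τ_max = K_W·8FD/(πd³) = 1.1144·104.09 = 116 MPa
τ_max > 86.9 MPa → exceeds allowable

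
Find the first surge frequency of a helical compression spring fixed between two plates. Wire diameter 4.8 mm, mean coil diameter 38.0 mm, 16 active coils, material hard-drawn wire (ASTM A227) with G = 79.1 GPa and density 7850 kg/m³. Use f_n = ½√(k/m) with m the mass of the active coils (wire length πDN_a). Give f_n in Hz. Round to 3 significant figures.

k = Gd⁴/(8D³N_a) = (79.1×10³)(4.8⁴)/(8·38.0³·16) = 5.9783 N/mm = 5978.3 N/m
Wire length L = πDN_a = π·38.0·16 = 1910.1 mm
m = ρ·(πd²/4)·L = 7850 × 18.096×10⁻⁶ m² × 1.9101 m = 0.27133 kg
f_n = ½√(k/m) = 0.5·√(5978.3/0.27133) = 0.5·√(22034) = 74.219 Hz

74.2 Hz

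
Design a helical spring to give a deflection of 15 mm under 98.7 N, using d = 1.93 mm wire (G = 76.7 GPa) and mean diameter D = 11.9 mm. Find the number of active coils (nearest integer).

12

Required rate k = F/δ = 98.7/15 = 6.58 N/mm
N_a = Gd⁴/(8D³k) = (76.7×10³ × 1.93⁴)/(8 × 11.9³ × 6.58)
    = 1.0642e+06 / 88706.8 = 12 → 12 coils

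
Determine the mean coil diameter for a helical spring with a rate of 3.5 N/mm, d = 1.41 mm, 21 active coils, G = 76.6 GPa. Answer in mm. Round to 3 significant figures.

D = (Gd⁴/(8N_a·k))^(1/3) = (76.6×10³·1.41⁴/(8·21·3.5))^(1/3)
  = (514.906)^(1/3) = 8.0151 mm

8.02 mm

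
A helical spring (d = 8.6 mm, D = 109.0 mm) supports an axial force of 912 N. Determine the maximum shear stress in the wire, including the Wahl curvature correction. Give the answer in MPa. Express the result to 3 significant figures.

Spring index C = D/d = 109.0/8.6 = 12.6744
K_W = (4C−1)/(4C−4) + 0.615/C = 49.698/46.698 + 0.0485 = 1.1128
τ₀ = 8FD/(πd³) = 8·912·109.0/(π·8.6³) = 795264/1998.2 = 397.98 MPa
τ_max = K·τ₀ = 1.1128 × 397.98 = 442.86 MPa

443 MPa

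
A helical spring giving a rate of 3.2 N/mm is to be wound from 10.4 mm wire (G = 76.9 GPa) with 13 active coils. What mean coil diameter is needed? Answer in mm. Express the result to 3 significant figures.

139 mm

D = (Gd⁴/(8N_a·k))^(1/3) = (76.9×10³·10.4⁴/(8·13·3.2))^(1/3)
  = (2.70319e+06)^(1/3) = 139.3025 mm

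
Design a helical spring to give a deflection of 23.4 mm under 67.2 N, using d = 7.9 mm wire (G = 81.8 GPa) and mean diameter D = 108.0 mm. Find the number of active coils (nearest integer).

11

Required rate k = F/δ = 67.2/23.4 = 2.8718 N/mm
N_a = Gd⁴/(8D³k) = (81.8×10³ × 7.9⁴)/(8 × 108.0³ × 2.8718)
    = 3.18612e+08 / 2.89411e+07 = 11.01 → 11 coils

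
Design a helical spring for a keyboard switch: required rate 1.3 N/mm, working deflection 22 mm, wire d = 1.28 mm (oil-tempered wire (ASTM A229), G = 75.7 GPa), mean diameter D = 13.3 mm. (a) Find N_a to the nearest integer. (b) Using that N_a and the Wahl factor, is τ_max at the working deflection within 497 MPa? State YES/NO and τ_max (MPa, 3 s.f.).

N_a = Gd⁴/(8D³k) = (75.7×10³)(1.28⁴)/(8·13.3³·1.3) = 8.305 → N_a = 8
Actual rate k = Gd⁴/(8D³·8) = 1.3496 N/mm
Working load F = kδ = 1.3496·22 = 29.691 N
C = 13.3/1.28 = 10.3906; K_W = (4C−1)/(4C−4)+0.615/C = 1.1391
τ_max = K_W·8FD/(πd³) = 1.1391·479.5 = 546.17 MPa
τ_max > 497 MPa → exceeds allowable

(a) 8 coils; (b) NO, τ_max = 546 MPa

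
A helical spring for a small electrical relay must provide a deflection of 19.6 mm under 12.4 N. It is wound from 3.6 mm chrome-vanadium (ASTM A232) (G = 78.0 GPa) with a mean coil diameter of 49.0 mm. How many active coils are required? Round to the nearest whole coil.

22

Required rate k = F/δ = 12.4/19.6 = 0.63265 N/mm
N_a = Gd⁴/(8D³k) = (78.0×10³ × 3.6⁴)/(8 × 49.0³ × 0.63265)
    = 1.3101e+07 / 595448 = 22 → 22 coils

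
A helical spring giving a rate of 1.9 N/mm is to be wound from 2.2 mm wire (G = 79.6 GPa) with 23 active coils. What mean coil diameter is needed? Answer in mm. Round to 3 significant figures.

D = (Gd⁴/(8N_a·k))^(1/3) = (79.6×10³·2.2⁴/(8·23·1.9))^(1/3)
  = (5333.75)^(1/3) = 17.4721 mm

17.5 mm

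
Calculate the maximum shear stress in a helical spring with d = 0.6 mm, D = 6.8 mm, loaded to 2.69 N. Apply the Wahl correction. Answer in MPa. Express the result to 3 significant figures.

243 MPa

Spring index C = D/d = 6.8/0.6 = 11.3333
K_W = (4C−1)/(4C−4) + 0.615/C = 44.333/41.333 + 0.0543 = 1.1268
τ₀ = 8FD/(πd³) = 8·2.69·6.8/(π·0.6³) = 146.336/0.67858 = 215.65 MPa
τ_max = K·τ₀ = 1.1268 × 215.65 = 243 MPa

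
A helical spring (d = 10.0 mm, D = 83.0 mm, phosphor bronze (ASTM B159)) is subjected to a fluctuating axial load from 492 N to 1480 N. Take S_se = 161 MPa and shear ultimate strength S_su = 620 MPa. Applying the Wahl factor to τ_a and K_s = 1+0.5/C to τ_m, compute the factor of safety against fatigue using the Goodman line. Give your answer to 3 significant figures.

C = D/d = 83.0/10.0 = 8.3000; K_W = (4C−1)/(4C−4)+0.615/C = 1.1768; K_s = 1+0.5/C = 1.0602
F_a = (F_max−F_min)/2 = 494 N; F_m = (F_max+F_min)/2 = 986 N
τ_a = K_W·8F_aD/(πd³) = 1.1768 × 104.41 = 122.87 MPa
τ_m = K_s·8F_mD/(πd³) = 1.0602 × 208.4 = 220.95 MPa
Goodman: 1/n_f = τ_a/S_se + τ_m/S_su = 122.87/161 + 220.95/620 = 0.76319 + 0.35638 = 1.1196
n_f = 1/1.1196 = 0.8932

0.893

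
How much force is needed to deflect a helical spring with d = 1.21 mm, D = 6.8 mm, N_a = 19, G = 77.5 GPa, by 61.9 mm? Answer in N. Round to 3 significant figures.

215 N

k = Gd⁴/(8D³N_a) = (77.5×10³)(1.21⁴)/(8·6.8³·19) = 3.4759 N/mm
F = k·δ = 3.4759 × 61.9 = 215.16 N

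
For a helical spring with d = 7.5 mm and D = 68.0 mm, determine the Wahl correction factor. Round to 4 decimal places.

1.1608

C = D/d = 68.0/7.5 = 9.0667
K_W = (4C−1)/(4C−4) + 0.615/C = 35.267/32.267 + 0.0678 = 1.1608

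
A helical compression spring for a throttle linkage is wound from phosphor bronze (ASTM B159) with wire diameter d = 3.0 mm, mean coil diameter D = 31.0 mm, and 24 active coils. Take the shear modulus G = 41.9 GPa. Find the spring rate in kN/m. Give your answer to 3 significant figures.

0.593 kN/m

k = Gd⁴/(8D³N_a) = (41.9×10³ × 3.0⁴) / (8 × 31.0³ × 24)
  = 3.3939e+06 / 5.71987e+06 = 0.59335 N/mm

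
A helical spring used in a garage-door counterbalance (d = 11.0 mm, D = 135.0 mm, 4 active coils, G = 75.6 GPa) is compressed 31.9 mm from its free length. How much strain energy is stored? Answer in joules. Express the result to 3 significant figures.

7.15 J

k = Gd⁴/(8D³N_a) = (75.6×10³)(11.0⁴)/(8·135.0³·4) = 14.059 N/mm
U = ½kδ² = 0.5 × 14.059 × 31.9² = 7153.1 N·mm = 7.1531 J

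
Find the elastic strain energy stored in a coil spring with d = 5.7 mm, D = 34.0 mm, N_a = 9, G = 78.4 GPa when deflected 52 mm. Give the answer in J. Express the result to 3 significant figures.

39.5 J

k = Gd⁴/(8D³N_a) = (78.4×10³)(5.7⁴)/(8·34.0³·9) = 29.245 N/mm
U = ½kδ² = 0.5 × 29.245 × 52² = 39539 N·mm = 39.539 J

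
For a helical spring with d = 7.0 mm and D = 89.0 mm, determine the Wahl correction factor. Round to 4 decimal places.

1.1124

C = D/d = 89.0/7.0 = 12.7143
K_W = (4C−1)/(4C−4) + 0.615/C = 49.857/46.857 + 0.0484 = 1.1124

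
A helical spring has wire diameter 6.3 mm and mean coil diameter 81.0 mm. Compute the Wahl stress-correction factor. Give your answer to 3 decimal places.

1.111

C = D/d = 81.0/6.3 = 12.8571
K_W = (4C−1)/(4C−4) + 0.615/C = 50.429/47.429 + 0.0478 = 1.1111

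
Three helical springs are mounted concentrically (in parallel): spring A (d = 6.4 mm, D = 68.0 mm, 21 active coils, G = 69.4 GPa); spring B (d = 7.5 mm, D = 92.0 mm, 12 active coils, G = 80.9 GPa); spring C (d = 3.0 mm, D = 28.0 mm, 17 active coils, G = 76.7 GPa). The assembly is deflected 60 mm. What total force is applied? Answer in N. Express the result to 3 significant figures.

k_A = Gd⁴/(8D³N_a) = (69.4×10³)(6.4⁴)/(8·68.0³·21) = 2.2042 N/mm
k_B = Gd⁴/(8D³N_a) = (80.9×10³)(7.5⁴)/(8·92.0³·12) = 3.4242 N/mm
k_C = Gd⁴/(8D³N_a) = (76.7×10³)(3.0⁴)/(8·28.0³·17) = 2.081 N/mm
Parallel: k_eq = 2.2042 + 3.4242 + 2.081 = 7.7093 N/mm
F = k_eq·δ = 7.7093·60 = 462.56 N

463 N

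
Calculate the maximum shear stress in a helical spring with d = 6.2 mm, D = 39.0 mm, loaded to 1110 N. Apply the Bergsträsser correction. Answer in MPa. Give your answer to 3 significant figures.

567 MPa

Spring index C = D/d = 39.0/6.2 = 6.2903
K_B = (4C+2)/(4C−3) = 27.161/22.161 = 1.2256
τ₀ = 8FD/(πd³) = 8·1110·39.0/(π·6.2³) = 346320/748.73 = 462.54 MPa
τ_max = K·τ₀ = 1.2256 × 462.54 = 566.9 MPa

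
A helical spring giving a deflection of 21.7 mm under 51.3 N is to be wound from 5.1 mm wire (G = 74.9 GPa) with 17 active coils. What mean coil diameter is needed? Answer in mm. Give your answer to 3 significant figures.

54.0 mm

Required rate k = F/δ = 51.3/21.7 = 2.3641 N/mm
D = (Gd⁴/(8N_a·k))^(1/3) = (74.9×10³·5.1⁴/(8·17·2.3641))^(1/3)
  = (157604)^(1/3) = 54.0159 mm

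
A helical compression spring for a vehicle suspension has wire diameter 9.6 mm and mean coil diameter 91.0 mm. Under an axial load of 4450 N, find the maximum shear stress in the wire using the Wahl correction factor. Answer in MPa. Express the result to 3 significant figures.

1340 MPa

Spring index C = D/d = 91.0/9.6 = 9.4792
K_W = (4C−1)/(4C−4) + 0.615/C = 36.917/33.917 + 0.0649 = 1.1533
τ₀ = 8FD/(πd³) = 8·4450·91.0/(π·9.6³) = 3.2396e+06/2779.5 = 1165.5 MPa
τ_max = K·τ₀ = 1.1533 × 1165.5 = 1344.3 MPa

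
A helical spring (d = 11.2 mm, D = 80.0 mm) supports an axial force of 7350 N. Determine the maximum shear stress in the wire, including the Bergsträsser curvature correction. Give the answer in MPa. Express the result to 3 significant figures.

Spring index C = D/d = 80.0/11.2 = 7.1429
K_B = (4C+2)/(4C−3) = 30.571/25.571 = 1.1955
τ₀ = 8FD/(πd³) = 8·7350·80.0/(π·11.2³) = 4.704e+06/4413.7 = 1065.8 MPa
τ_max = K·τ₀ = 1.1955 × 1065.8 = 1274.2 MPa

1270 MPa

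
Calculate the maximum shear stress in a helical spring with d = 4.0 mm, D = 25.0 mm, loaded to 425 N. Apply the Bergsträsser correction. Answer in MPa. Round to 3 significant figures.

Spring index C = D/d = 25.0/4.0 = 6.2500
K_B = (4C+2)/(4C−3) = 27.000/22.000 = 1.2273
τ₀ = 8FD/(πd³) = 8·425·25.0/(π·4.0³) = 85000/201.06 = 422.76 MPa
τ_max = K·τ₀ = 1.2273 × 422.76 = 518.84 MPa

519 MPa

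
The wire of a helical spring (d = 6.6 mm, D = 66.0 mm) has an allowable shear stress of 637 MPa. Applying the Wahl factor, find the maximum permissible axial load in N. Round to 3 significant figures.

952 N

C = D/d = 66.0/6.6 = 10.0000
K_W = (4C−1)/(4C−4) + 0.615/C = 39.000/36.000 + 0.0615 = 1.1448
τ_max = K·8FD/(πd³) → F_max = τ_allow·πd³/(8DK)
F_max = 637·π·6.6³/(8·66.0·1.1448) = 5.7534e+05/604.47 = 951.8 N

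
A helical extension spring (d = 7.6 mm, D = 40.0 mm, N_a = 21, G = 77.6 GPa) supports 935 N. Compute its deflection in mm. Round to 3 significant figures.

k = Gd⁴/(8D³N_a) = (77.6×10³)(7.6⁴)/(8·40.0³·21) = 24.078 N/mm
δ = F/k = 935 / 24.078 = 38.832 mm

38.8 mm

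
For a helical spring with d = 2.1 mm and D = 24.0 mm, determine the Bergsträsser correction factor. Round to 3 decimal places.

1.117

C = D/d = 24.0/2.1 = 11.4286
K_B = (4C+2)/(4C−3) = 47.714/42.714 = 1.1171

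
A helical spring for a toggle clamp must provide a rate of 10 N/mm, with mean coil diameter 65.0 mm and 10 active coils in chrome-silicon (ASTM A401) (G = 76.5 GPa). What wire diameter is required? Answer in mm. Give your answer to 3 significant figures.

7.32 mm

d = (8D³N_a·k / G)^(1/4) = (8·65.0³·10·10 / (76.5×10³))^0.25
  = (2871.9)^0.25 = 7.3205 mm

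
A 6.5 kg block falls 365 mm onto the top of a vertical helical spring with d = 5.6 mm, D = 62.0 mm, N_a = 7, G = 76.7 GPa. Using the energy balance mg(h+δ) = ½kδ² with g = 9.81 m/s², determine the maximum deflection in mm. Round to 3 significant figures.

103 mm

k = Gd⁴/(8D³N_a) = (76.7×10³)(5.6⁴)/(8·62.0³·7) = 5.6518 N/mm
W = mg = 6.5 × 9.81 = 63.765 N
½kδ² − Wδ − Wh = 0 → δ = (W + √(W² + 2kWh))/k
δ = (63.765 + √(4066 + 263081))/5.6518 = (63.765 + 516.86)/5.6518 = 102.73 mm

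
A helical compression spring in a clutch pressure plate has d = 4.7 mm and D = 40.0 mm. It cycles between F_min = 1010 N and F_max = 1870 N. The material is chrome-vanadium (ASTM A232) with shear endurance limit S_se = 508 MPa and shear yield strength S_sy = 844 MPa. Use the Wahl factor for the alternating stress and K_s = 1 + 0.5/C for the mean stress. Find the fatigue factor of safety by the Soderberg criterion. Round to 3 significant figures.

0.364

C = D/d = 40.0/4.7 = 8.5106; K_W = (4C−1)/(4C−4)+0.615/C = 1.1721; K_s = 1+0.5/C = 1.0588
F_a = (F_max−F_min)/2 = 430 N; F_m = (F_max+F_min)/2 = 1440 N
τ_a = K_W·8F_aD/(πd³) = 1.1721 × 421.87 = 494.48 MPa
τ_m = K_s·8F_mD/(πd³) = 1.0588 × 1412.8 = 1495.8 MPa
Soderberg: 1/n_f = τ_a/S_se + τ_m/S_sy = 494.48/508 + 1495.8/844 = 0.97338 + 1.77223 = 2.7456
n_f = 1/2.7456 = 0.3642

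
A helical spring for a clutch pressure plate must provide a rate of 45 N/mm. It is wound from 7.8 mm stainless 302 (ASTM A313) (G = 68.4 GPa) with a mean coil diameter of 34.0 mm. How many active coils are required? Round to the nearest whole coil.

N_a = Gd⁴/(8D³k) = (68.4×10³ × 7.8⁴)/(8 × 34.0³ × 45)
    = 2.53183e+08 / 1.41494e+07 = 17.89 → 18 coils

18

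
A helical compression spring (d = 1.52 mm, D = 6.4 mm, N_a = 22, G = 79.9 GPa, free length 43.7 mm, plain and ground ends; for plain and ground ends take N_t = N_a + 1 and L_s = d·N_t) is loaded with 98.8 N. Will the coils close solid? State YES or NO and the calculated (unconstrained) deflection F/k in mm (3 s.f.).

YES, δ = 10.7 mm

k = Gd⁴/(8D³N_a) = (79.9×10³)(1.52⁴)/(8·6.4³·22) = 9.2442 N/mm
N_t = 23; L_s = 1.52·23 = 34.96 mm; δ_solid = L₀ − L_s = 43.7 − 34.96 = 8.74 mm
δ = F/k = 98.8/9.2442 = 10.688 mm
δ ≥ δ_solid → spring goes solid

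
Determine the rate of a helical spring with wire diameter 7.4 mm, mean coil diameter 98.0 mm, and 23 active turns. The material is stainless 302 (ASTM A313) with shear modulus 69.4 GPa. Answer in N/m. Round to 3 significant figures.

1200 N/m

k = Gd⁴/(8D³N_a) = (69.4×10³ × 7.4⁴) / (8 × 98.0³ × 23)
  = 2.08107e+08 / 1.73179e+08 = 1.2017 N/mm = 1201.7 N/m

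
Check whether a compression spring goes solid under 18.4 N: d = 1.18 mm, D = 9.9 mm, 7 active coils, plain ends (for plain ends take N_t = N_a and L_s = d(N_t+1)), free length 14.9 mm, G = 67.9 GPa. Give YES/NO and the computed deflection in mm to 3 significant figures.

YES, δ = 7.59 mm

k = Gd⁴/(8D³N_a) = (67.9×10³)(1.18⁴)/(8·9.9³·7) = 2.4227 N/mm
N_t = 7; L_s = 1.18·8 = 9.44 mm; δ_solid = L₀ − L_s = 14.9 − 9.44 = 5.46 mm
δ = F/k = 18.4/2.4227 = 7.5948 mm
δ ≥ δ_solid → spring goes solid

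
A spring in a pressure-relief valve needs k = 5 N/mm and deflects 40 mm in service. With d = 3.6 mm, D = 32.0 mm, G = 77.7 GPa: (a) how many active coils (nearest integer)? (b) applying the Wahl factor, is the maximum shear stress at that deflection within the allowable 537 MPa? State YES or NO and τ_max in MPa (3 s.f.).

(a) 10 coils; (b) YES, τ_max = 405 MPa

N_a = Gd⁴/(8D³k) = (77.7×10³)(3.6⁴)/(8·32.0³·5) = 9.957 → N_a = 10
Actual rate k = Gd⁴/(8D³·10) = 4.9784 N/mm
Working load F = kδ = 4.9784·40 = 199.14 N
C = 32.0/3.6 = 8.8889; K_W = (4C−1)/(4C−4)+0.615/C = 1.1643
τ_max = K_W·8FD/(πd³) = 1.1643·347.8 = 404.93 MPa
τ_max ≤ 537 MPa → acceptable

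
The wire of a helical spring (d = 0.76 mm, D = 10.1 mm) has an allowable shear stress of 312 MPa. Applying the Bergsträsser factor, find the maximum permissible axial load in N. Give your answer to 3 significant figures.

4.84 N

C = D/d = 10.1/0.76 = 13.2895
K_B = (4C+2)/(4C−3) = 55.158/50.158 = 1.0997
τ_max = K·8FD/(πd³) → F_max = τ_allow·πd³/(8DK)
F_max = 312·π·0.76³/(8·10.1·1.0997) = 430.27/88.855 = 4.8425 N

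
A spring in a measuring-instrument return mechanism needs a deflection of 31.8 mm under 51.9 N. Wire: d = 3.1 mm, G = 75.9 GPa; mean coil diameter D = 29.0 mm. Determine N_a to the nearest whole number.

Required rate k = F/δ = 51.9/31.8 = 1.6321 N/mm
N_a = Gd⁴/(8D³k) = (75.9×10³ × 3.1⁴)/(8 × 29.0³ × 1.6321)
    = 7.00952e+06 / 318438 = 22.01 → 22 coils

22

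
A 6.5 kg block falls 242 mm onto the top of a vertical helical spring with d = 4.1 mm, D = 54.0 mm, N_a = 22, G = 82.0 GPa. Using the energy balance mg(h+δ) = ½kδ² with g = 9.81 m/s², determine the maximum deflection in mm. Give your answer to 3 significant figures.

283 mm

k = Gd⁴/(8D³N_a) = (82.0×10³)(4.1⁴)/(8·54.0³·22) = 0.83609 N/mm
W = mg = 6.5 × 9.81 = 63.765 N
½kδ² − Wδ − Wh = 0 → δ = (W + √(W² + 2kWh))/k
δ = (63.765 + √(4066 + 25803.8))/0.83609 = (63.765 + 172.83)/0.83609 = 282.97 mm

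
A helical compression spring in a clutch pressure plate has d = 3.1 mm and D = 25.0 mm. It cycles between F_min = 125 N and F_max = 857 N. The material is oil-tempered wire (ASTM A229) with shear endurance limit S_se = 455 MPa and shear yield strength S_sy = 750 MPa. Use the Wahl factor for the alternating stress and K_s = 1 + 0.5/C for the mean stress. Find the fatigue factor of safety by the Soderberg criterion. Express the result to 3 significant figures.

0.284

C = D/d = 25.0/3.1 = 8.0645; K_W = (4C−1)/(4C−4)+0.615/C = 1.1824; K_s = 1+0.5/C = 1.0620
F_a = (F_max−F_min)/2 = 366 N; F_m = (F_max+F_min)/2 = 491 N
τ_a = K_W·8F_aD/(πd³) = 1.1824 × 782.12 = 924.8 MPa
τ_m = K_s·8F_mD/(πd³) = 1.0620 × 1049.2 = 1114.3 MPa
Soderberg: 1/n_f = τ_a/S_se + τ_m/S_sy = 924.8/455 + 1114.3/750 = 2.03254 + 1.48573 = 3.5183
n_f = 1/3.5183 = 0.2842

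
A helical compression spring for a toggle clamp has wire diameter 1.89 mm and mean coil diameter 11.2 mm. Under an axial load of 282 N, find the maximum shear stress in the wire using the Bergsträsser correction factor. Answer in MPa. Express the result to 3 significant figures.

1480 MPa

Spring index C = D/d = 11.2/1.89 = 5.9259
K_B = (4C+2)/(4C−3) = 25.704/20.704 = 1.2415
τ₀ = 8FD/(πd³) = 8·282·11.2/(π·1.89³) = 25267.2/21.21 = 1191.3 MPa
τ_max = K·τ₀ = 1.2415 × 1191.3 = 1479 MPa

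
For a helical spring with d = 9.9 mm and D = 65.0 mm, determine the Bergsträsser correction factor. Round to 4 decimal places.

C = D/d = 65.0/9.9 = 6.5657
K_B = (4C+2)/(4C−3) = 28.263/23.263 = 1.2149

1.2149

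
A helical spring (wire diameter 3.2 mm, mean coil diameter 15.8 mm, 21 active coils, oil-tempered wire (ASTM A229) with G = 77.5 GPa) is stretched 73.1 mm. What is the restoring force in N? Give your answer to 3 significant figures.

k = Gd⁴/(8D³N_a) = (77.5×10³)(3.2⁴)/(8·15.8³·21) = 12.264 N/mm
F = k·δ = 12.264 × 73.1 = 896.48 N

896 N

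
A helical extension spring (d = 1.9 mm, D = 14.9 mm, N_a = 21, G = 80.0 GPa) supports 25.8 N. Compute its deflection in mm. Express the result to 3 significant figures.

k = Gd⁴/(8D³N_a) = (80.0×10³)(1.9⁴)/(8·14.9³·21) = 1.876 N/mm
δ = F/k = 25.8 / 1.876 = 13.753 mm

13.8 mm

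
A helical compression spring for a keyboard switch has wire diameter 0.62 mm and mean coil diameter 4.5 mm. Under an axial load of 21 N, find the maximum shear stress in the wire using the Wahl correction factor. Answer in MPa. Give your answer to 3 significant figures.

Spring index C = D/d = 4.5/0.62 = 7.2581
K_W = (4C−1)/(4C−4) + 0.615/C = 28.032/25.032 + 0.0847 = 1.2046
τ₀ = 8FD/(πd³) = 8·21·4.5/(π·0.62³) = 756/0.74873 = 1009.7 MPa
τ_max = K·τ₀ = 1.2046 × 1009.7 = 1216.3 MPa

1220 MPa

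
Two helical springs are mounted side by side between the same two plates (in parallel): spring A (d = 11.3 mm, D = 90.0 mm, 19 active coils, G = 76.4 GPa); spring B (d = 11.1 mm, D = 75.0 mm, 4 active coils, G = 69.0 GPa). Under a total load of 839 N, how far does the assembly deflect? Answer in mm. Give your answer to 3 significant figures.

k_A = Gd⁴/(8D³N_a) = (76.4×10³)(11.3⁴)/(8·90.0³·19) = 11.242 N/mm
k_B = Gd⁴/(8D³N_a) = (69.0×10³)(11.1⁴)/(8·75.0³·4) = 77.59 N/mm
Parallel: k_eq = 11.242 + 77.59 = 88.832 N/mm
δ = F/k_eq = 839/88.832 = 9.4448 mm

9.44 mm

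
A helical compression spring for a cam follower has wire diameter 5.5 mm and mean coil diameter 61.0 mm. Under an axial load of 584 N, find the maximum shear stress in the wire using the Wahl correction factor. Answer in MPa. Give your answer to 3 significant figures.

Spring index C = D/d = 61.0/5.5 = 11.0909
K_W = (4C−1)/(4C−4) + 0.615/C = 43.364/40.364 + 0.0555 = 1.1298
τ₀ = 8FD/(πd³) = 8·584·61.0/(π·5.5³) = 284992/522.68 = 545.25 MPa
τ_max = K·τ₀ = 1.1298 × 545.25 = 616.01 MPa

616 MPa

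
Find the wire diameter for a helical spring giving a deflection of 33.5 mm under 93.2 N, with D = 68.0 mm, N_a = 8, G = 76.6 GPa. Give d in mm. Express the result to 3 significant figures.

5.20 mm

Required rate k = F/δ = 93.2/33.5 = 2.7821 N/mm
d = (8D³N_a·k / G)^(1/4) = (8·68.0³·8·2.7821 / (76.6×10³))^0.25
  = (730.88)^0.25 = 5.1995 mm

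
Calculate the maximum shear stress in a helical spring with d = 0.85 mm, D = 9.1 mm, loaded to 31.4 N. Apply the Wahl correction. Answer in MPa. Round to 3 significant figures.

Spring index C = D/d = 9.1/0.85 = 10.7059
K_W = (4C−1)/(4C−4) + 0.615/C = 41.824/38.824 + 0.0574 = 1.1347
τ₀ = 8FD/(πd³) = 8·31.4·9.1/(π·0.85³) = 2285.92/1.9293 = 1184.8 MPa
τ_max = K·τ₀ = 1.1347 × 1184.8 = 1344.4 MPa

1340 MPa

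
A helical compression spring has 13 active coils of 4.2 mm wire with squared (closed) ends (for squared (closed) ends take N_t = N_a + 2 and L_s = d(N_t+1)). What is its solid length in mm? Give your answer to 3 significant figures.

squared (closed) ends: N_t = N_a + 2 = 13 + 2 = 15
L_s = d·(N_t+1) = 4.2 × 16 = 67.2 mm

67.2 mm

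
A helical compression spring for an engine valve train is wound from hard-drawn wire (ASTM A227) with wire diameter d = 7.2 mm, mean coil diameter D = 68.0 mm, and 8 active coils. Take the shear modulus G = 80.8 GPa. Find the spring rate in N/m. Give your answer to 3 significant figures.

10800 N/m

k = Gd⁴/(8D³N_a) = (80.8×10³ × 7.2⁴) / (8 × 68.0³ × 8)
  = 2.17141e+08 / 2.01236e+07 = 10.79 N/mm = 10790 N/m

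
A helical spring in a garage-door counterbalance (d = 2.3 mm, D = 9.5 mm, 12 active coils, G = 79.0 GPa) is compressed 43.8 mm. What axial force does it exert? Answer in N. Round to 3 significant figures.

k = Gd⁴/(8D³N_a) = (79.0×10³)(2.3⁴)/(8·9.5³·12) = 26.859 N/mm
F = k·δ = 26.859 × 43.8 = 1176.4 N

1180 N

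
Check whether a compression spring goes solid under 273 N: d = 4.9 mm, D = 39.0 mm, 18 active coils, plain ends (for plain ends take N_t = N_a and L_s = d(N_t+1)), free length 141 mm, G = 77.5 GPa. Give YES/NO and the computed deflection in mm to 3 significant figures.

k = Gd⁴/(8D³N_a) = (77.5×10³)(4.9⁴)/(8·39.0³·18) = 5.2303 N/mm
N_t = 18; L_s = 4.9·19 = 93.1 mm; δ_solid = L₀ − L_s = 141 − 93.1 = 47.9 mm
δ = F/k = 273/5.2303 = 52.195 mm
δ ≥ δ_solid → spring goes solid

YES, δ = 52.2 mm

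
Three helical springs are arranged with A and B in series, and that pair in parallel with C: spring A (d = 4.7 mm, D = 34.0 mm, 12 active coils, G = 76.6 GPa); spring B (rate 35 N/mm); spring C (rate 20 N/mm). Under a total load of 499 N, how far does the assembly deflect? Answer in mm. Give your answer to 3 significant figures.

18.0 mm

k_A = Gd⁴/(8D³N_a) = (76.6×10³)(4.7⁴)/(8·34.0³·12) = 9.9063 N/mm
Springs A,B series: k_AB = 1/(1/9.9063+1/35) = 7.721 N/mm; parallel with C: k_eq = 7.721+20 = 27.721 N/mm
δ = F/k_eq = 499/27.721 = 18.001 mm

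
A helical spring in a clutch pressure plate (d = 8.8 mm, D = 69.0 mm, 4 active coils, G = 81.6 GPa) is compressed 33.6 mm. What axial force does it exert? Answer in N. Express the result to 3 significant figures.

k = Gd⁴/(8D³N_a) = (81.6×10³)(8.8⁴)/(8·69.0³·4) = 46.55 N/mm
F = k·δ = 46.55 × 33.6 = 1564.1 N

1560 N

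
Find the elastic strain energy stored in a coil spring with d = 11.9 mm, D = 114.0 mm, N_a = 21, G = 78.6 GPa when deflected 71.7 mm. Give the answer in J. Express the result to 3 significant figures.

16.3 J

k = Gd⁴/(8D³N_a) = (78.6×10³)(11.9⁴)/(8·114.0³·21) = 6.3327 N/mm
U = ½kδ² = 0.5 × 6.3327 × 71.7² = 16278 N·mm = 16.278 J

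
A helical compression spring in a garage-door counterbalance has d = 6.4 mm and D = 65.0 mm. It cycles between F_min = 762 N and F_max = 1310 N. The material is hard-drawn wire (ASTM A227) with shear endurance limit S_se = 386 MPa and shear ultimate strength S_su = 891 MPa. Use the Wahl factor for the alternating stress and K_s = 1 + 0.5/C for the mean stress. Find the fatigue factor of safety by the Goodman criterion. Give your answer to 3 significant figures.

0.780

C = D/d = 65.0/6.4 = 10.1562; K_W = (4C−1)/(4C−4)+0.615/C = 1.1425; K_s = 1+0.5/C = 1.0492
F_a = (F_max−F_min)/2 = 274 N; F_m = (F_max+F_min)/2 = 1036 N
τ_a = K_W·8F_aD/(πd³) = 1.1425 × 173.01 = 197.65 MPa
τ_m = K_s·8F_mD/(πd³) = 1.0492 × 654.14 = 686.35 MPa
Goodman: 1/n_f = τ_a/S_se + τ_m/S_su = 197.65/386 + 686.35/891 = 0.51206 + 0.77031 = 1.2824
n_f = 1/1.2824 = 0.7798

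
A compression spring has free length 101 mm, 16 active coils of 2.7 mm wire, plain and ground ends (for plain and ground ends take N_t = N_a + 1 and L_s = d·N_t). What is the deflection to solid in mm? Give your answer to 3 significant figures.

N_t = 17; L_s = 2.7·17 = 45.9 mm
δ_solid = L₀ − L_s = 101 − 45.9 = 55.1 mm

55.1 mm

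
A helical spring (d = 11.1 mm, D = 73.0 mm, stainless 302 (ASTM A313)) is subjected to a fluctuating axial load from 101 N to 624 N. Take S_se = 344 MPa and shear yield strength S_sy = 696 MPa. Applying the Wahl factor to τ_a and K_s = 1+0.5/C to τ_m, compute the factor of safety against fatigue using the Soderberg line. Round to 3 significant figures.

4.92

C = D/d = 73.0/11.1 = 6.5766; K_W = (4C−1)/(4C−4)+0.615/C = 1.2280; K_s = 1+0.5/C = 1.0760
F_a = (F_max−F_min)/2 = 261.5 N; F_m = (F_max+F_min)/2 = 362.5 N
τ_a = K_W·8F_aD/(πd³) = 1.2280 × 35.544 = 43.648 MPa
τ_m = K_s·8F_mD/(πd³) = 1.0760 × 49.272 = 53.018 MPa
Soderberg: 1/n_f = τ_a/S_se + τ_m/S_sy = 43.648/344 + 53.018/696 = 0.12688 + 0.07618 = 0.20306
n_f = 1/0.20306 = 4.925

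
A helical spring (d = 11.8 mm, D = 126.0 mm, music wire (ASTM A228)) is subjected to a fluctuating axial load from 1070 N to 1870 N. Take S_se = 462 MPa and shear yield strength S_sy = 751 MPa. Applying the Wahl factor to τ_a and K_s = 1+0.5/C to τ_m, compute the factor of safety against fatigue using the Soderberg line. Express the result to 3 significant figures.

C = D/d = 126.0/11.8 = 10.6780; K_W = (4C−1)/(4C−4)+0.615/C = 1.1351; K_s = 1+0.5/C = 1.0468
F_a = (F_max−F_min)/2 = 400 N; F_m = (F_max+F_min)/2 = 1470 N
τ_a = K_W·8F_aD/(πd³) = 1.1351 × 78.113 = 88.666 MPa
τ_m = K_s·8F_mD/(πd³) = 1.0468 × 287.07 = 300.51 MPa
Soderberg: 1/n_f = τ_a/S_se + τ_m/S_sy = 88.666/462 + 300.51/751 = 0.19192 + 0.40014 = 0.59206
n_f = 1/0.59206 = 1.689

1.69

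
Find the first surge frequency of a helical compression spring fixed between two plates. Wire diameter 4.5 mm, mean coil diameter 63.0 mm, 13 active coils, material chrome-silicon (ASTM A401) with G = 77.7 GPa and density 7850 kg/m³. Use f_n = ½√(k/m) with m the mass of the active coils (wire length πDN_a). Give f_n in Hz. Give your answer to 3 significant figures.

k = Gd⁴/(8D³N_a) = (77.7×10³)(4.5⁴)/(8·63.0³·13) = 1.2252 N/mm = 1225.2 N/m
Wire length L = πDN_a = π·63.0·13 = 2573 mm
m = ρ·(πd²/4)·L = 7850 × 15.904×10⁻⁶ m² × 2.573 m = 0.32123 kg
f_n = ½√(k/m) = 0.5·√(1225.2/0.32123) = 0.5·√(3814.1) = 30.879 Hz

30.9 Hz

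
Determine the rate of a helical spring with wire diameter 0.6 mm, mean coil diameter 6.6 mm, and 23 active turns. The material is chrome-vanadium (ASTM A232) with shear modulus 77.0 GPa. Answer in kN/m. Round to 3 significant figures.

k = Gd⁴/(8D³N_a) = (77.0×10³ × 0.6⁴) / (8 × 6.6³ × 23)
  = 9979.2 / 52899.3 = 0.18865 N/mm

0.189 kN/m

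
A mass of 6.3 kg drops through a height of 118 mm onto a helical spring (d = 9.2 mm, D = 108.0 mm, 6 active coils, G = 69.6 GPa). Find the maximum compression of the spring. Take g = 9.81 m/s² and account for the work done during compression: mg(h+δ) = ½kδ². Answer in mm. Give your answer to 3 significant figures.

50.2 mm

k = Gd⁴/(8D³N_a) = (69.6×10³)(9.2⁴)/(8·108.0³·6) = 8.2461 N/mm
W = mg = 6.3 × 9.81 = 61.803 N
½kδ² − Wδ − Wh = 0 → δ = (W + √(W² + 2kWh))/k
δ = (61.803 + √(3819.6 + 120273))/8.2461 = (61.803 + 352.27)/8.2461 = 50.214 mm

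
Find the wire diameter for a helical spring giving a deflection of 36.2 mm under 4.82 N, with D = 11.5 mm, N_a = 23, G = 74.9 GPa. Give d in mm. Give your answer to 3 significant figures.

Required rate k = F/δ = 4.82/36.2 = 0.13315 N/mm
d = (8D³N_a·k / G)^(1/4) = (8·11.5³·23·0.13315 / (74.9×10³))^0.25
  = (0.49747)^0.25 = 0.8398 mm

0.840 mm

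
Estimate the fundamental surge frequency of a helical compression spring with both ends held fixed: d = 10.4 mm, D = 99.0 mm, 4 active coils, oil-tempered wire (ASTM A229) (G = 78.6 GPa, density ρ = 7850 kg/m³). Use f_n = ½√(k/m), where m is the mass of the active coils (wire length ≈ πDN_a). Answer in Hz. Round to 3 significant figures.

k = Gd⁴/(8D³N_a) = (78.6×10³)(10.4⁴)/(8·99.0³·4) = 29.614 N/mm = 29614 N/m
Wire length L = πDN_a = π·99.0·4 = 1244.1 mm
m = ρ·(πd²/4)·L = 7850 × 84.949×10⁻⁶ m² × 1.2441 m = 0.8296 kg
f_n = ½√(k/m) = 0.5·√(29614/0.8296) = 0.5·√(35697) = 94.468 Hz

94.5 Hz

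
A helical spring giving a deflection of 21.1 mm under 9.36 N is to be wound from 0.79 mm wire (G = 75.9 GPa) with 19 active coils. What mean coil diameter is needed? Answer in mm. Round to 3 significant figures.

7.60 mm

Required rate k = F/δ = 9.36/21.1 = 0.4436 N/mm
D = (Gd⁴/(8N_a·k))^(1/3) = (75.9×10³·0.79⁴/(8·19·0.4436))^(1/3)
  = (438.443)^(1/3) = 7.5969 mm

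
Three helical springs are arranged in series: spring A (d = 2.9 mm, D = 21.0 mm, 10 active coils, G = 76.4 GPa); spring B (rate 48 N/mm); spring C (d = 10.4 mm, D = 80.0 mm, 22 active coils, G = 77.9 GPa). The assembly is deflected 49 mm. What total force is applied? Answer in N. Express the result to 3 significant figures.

k_A = Gd⁴/(8D³N_a) = (76.4×10³)(2.9⁴)/(8·21.0³·10) = 7.2935 N/mm
k_C = Gd⁴/(8D³N_a) = (77.9×10³)(10.4⁴)/(8·80.0³·22) = 10.113 N/mm
Series: 1/k_eq = 1/7.2935 + 1/48 + 1/10.113 = 0.25682; k_eq = 3.8937 N/mm
F = k_eq·δ = 3.8937·49 = 190.79 N

191 N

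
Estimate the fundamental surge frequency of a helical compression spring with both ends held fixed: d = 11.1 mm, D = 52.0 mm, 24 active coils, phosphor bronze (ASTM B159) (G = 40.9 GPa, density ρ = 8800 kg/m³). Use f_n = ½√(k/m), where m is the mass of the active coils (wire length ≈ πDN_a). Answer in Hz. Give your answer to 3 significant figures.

41.5 Hz

k = Gd⁴/(8D³N_a) = (40.9×10³)(11.1⁴)/(8·52.0³·24) = 22.999 N/mm = 22999 N/m
Wire length L = πDN_a = π·52.0·24 = 3920.7 mm
m = ρ·(πd²/4)·L = 8800 × 96.769×10⁻⁶ m² × 3.9207 m = 3.3387 kg
f_n = ½√(k/m) = 0.5·√(22999/3.3387) = 0.5·√(6888.4) = 41.498 Hz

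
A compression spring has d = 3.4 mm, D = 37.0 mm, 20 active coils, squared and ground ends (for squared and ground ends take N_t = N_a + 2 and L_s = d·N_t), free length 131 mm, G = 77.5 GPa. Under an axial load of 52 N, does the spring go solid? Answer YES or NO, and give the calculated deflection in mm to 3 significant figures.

NO, δ = 40.7 mm

k = Gd⁴/(8D³N_a) = (77.5×10³)(3.4⁴)/(8·37.0³·20) = 1.2779 N/mm
N_t = 22; L_s = 3.4·22 = 74.8 mm; δ_solid = L₀ − L_s = 131 − 74.8 = 56.2 mm
δ = F/k = 52/1.2779 = 40.692 mm
δ < δ_solid → spring does not go solid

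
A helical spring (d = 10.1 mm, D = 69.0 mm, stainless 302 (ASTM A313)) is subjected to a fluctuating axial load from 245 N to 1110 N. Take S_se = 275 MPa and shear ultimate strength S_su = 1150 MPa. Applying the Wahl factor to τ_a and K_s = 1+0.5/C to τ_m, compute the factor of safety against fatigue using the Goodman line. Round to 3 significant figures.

2.30

C = D/d = 69.0/10.1 = 6.8317; K_W = (4C−1)/(4C−4)+0.615/C = 1.2186; K_s = 1+0.5/C = 1.0732
F_a = (F_max−F_min)/2 = 432.5 N; F_m = (F_max+F_min)/2 = 677.5 N
τ_a = K_W·8F_aD/(πd³) = 1.2186 × 73.758 = 89.884 MPa
τ_m = K_s·8F_mD/(πd³) = 1.0732 × 115.54 = 124 MPa
Goodman: 1/n_f = τ_a/S_se + τ_m/S_su = 89.884/275 + 124/1150 = 0.32685 + 0.10782 = 0.43467
n_f = 1/0.43467 = 2.301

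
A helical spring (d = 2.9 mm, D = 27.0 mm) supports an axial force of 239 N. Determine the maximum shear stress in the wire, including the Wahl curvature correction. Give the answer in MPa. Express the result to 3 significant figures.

Spring index C = D/d = 27.0/2.9 = 9.3103
K_W = (4C−1)/(4C−4) + 0.615/C = 36.241/33.241 + 0.0661 = 1.1563
τ₀ = 8FD/(πd³) = 8·239·27.0/(π·2.9³) = 51624/76.62 = 673.76 MPa
τ_max = K·τ₀ = 1.1563 × 673.76 = 779.08 MPa

779 MPa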